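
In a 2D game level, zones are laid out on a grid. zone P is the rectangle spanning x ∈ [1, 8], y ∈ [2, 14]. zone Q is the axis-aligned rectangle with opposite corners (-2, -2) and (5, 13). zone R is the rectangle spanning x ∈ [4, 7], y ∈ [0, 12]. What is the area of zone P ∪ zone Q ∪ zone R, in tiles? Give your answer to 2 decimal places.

By inclusion–exclusion:
Individual areas: |zone P| = 84, |zone Q| = 105, |zone R| = 36.
|zone P∩zone Q|: x∈[1,5], y∈[2,13] → 4·11 = 44.
|zone P∩zone R|: x∈[4,7], y∈[2,12] → 3·10 = 30.
|zone Q∩zone R|: x∈[4,5], y∈[0,12] → 1·12 = 12.
|zone P∩zone Q∩zone R| = 10.
|zone P ∪ zone Q ∪ zone R| = 225 − 86 + 10 = 149.00.

149.00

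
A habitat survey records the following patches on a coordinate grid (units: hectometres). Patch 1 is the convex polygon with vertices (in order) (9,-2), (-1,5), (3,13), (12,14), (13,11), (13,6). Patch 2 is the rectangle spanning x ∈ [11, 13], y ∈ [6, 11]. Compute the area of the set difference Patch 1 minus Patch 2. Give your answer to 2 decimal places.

137.00

|Patch 1| = 147, |Patch 1∩Patch 2| = 10.
|Patch 1 ∖ Patch 2| = |Patch 1| − |Patch 1∩Patch 2| = 147 − 10 = 137.00.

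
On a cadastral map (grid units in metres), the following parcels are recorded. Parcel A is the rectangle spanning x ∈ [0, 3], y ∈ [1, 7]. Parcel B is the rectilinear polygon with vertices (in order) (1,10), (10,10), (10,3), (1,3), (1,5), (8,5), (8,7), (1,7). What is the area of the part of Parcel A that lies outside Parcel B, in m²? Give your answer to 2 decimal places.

14.00

|Parcel A| = 18, |Parcel A∩Parcel B| = 4.
|Parcel A ∖ Parcel B| = |Parcel A| − |Parcel A∩Parcel B| = 18 − 4 = 14.00.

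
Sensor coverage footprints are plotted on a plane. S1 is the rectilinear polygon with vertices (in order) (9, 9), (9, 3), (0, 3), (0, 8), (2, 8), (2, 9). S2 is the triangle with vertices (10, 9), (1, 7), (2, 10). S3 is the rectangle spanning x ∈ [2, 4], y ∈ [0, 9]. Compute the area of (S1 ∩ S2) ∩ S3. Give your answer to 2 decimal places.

The region (S1 ∩ S2) ∩ S3 is the polygon with vertices (2,7.222), (2,8), (2,9), (4,9), (4,7.667).
By the shoelace formula its area is 3.11.

3.11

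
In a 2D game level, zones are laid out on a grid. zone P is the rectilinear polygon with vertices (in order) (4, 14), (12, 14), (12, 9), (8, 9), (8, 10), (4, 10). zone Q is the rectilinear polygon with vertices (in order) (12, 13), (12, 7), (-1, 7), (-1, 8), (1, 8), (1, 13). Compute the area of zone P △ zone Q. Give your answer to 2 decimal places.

48.00

|zone P| = 36, |zone Q| = 68, |zone P∩zone Q| = 28.
|zone P △ zone Q| = |zone P| + |zone Q| − 2·|zone P∩zone Q| = 36 + 68 − 56 = 48.00.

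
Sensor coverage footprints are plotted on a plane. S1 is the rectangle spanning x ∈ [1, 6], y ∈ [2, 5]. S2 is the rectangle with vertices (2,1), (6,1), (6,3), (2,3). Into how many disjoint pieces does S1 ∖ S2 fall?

S1 ∖ S2 is a single connected region.

1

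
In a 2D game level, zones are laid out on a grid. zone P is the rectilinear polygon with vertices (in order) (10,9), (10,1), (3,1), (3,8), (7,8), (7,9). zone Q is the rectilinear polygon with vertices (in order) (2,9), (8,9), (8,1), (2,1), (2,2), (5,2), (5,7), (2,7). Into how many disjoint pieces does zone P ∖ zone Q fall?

2

zone P ∖ zone Q splits into 2 disjoint pieces (area 16, area 10).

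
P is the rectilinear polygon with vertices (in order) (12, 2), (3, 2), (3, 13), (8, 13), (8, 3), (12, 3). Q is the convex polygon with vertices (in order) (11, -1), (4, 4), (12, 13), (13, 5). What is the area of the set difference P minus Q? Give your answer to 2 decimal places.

40.80

|P| = 59, |P∩Q| = 18.2.
|P ∖ Q| = |P| − |P∩Q| = 59 − 18.2 = 40.80.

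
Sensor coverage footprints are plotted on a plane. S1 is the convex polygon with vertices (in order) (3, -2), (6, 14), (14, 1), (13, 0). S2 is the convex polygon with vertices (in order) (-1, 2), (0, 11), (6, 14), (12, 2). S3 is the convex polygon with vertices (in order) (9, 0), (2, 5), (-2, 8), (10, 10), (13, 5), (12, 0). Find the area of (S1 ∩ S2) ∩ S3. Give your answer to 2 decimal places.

40.48

The region (S1 ∩ S2) ∩ S3 is the polygon with vertices (12,2), (6.2,2), (4.039,3.543), (5.097,9.183), (8.154,9.692).
By the shoelace formula its area is 40.48.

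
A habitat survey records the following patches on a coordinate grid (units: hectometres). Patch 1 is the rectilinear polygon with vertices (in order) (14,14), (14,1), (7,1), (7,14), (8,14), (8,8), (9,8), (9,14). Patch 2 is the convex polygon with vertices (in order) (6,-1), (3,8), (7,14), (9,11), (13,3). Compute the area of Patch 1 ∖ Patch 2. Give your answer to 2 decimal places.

45.25

|Patch 1| = 85, |Patch 1∩Patch 2| = 39.75.
|Patch 1 ∖ Patch 2| = |Patch 1| − |Patch 1∩Patch 2| = 85 − 39.75 = 45.25.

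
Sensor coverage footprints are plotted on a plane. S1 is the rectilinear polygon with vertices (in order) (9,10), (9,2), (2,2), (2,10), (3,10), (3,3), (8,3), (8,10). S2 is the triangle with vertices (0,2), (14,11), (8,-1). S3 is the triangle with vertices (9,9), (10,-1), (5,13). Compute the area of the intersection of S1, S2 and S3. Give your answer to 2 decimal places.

The intersection is the polygon with vertices (8.929,2), (8,4.6), (8,7.143), (9,7.786), (9,2).
By the shoelace formula its area is 4.26.

4.26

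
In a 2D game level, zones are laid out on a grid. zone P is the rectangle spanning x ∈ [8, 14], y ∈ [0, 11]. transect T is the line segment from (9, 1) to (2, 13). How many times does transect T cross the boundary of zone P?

The segment meets the boundary at (8,2.714).

1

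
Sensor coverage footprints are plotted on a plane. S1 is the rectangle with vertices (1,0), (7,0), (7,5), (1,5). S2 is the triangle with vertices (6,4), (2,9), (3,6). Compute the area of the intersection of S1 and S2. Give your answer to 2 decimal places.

0.35

The intersection is the polygon with vertices (5.2,5), (6,4), (4.5,5).
By the shoelace formula its area is 0.35.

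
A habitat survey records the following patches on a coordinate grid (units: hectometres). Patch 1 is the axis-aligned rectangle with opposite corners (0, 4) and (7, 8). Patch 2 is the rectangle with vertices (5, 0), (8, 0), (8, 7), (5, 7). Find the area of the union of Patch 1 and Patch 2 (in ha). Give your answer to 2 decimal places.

By inclusion–exclusion:
Individual areas: |Patch 1| = 28, |Patch 2| = 21.
|Patch 1∩Patch 2|: x∈[5,7], y∈[4,7] → 2·3 = 6.
|Patch 1 ∪ Patch 2| = 49 − 6 = 43.00.

43.00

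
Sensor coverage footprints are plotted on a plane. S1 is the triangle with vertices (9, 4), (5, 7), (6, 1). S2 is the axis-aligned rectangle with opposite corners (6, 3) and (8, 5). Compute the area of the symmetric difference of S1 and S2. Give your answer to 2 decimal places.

6.58

|S1| = 10.5, |S2| = 4, |S1∩S2| = 3.9583.
|S1 △ S2| = |S1| + |S2| − 2·|S1∩S2| = 10.5 + 4 − 7.9167 = 6.58.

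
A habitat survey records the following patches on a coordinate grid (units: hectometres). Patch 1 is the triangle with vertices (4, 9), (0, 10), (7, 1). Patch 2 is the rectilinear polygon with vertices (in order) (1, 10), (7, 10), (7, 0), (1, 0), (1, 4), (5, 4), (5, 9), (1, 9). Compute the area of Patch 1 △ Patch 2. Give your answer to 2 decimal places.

46.58

|Patch 1| = 14.5, |Patch 2| = 40, |Patch 1∩Patch 2| = 3.9583.
|Patch 1 △ Patch 2| = |Patch 1| + |Patch 2| − 2·|Patch 1∩Patch 2| = 14.5 + 40 − 7.9167 = 46.58.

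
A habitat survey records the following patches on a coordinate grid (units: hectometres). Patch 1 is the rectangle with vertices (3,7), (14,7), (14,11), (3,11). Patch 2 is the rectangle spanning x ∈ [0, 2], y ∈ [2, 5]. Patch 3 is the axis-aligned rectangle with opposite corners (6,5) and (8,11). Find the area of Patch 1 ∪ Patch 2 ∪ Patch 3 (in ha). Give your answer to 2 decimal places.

54.00

By inclusion–exclusion:
Individual areas: |Patch 1| = 44, |Patch 2| = 6, |Patch 3| = 12.
|Patch 1∩Patch 2| = 0 (no overlap).
|Patch 1∩Patch 3|: x∈[6,8], y∈[7,11] → 2·4 = 8.
|Patch 2∩Patch 3| = 0 (no overlap).
|Patch 1∩Patch 2∩Patch 3| = 0.
|Patch 1 ∪ Patch 2 ∪ Patch 3| = 62 − 8 + 0 = 54.00.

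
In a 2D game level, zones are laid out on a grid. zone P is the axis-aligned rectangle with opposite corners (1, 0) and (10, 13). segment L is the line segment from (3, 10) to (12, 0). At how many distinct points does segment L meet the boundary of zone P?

1

The segment meets the boundary at (10,2.222).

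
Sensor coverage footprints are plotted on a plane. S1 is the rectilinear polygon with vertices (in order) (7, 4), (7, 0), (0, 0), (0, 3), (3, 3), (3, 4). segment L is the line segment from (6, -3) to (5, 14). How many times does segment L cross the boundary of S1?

2

The segment meets the boundary at (5.588,4), (5.824,0).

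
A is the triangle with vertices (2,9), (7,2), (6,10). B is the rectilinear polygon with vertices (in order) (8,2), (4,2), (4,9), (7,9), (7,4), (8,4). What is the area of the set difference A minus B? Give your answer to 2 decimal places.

|A| = 16.5, |A∩B| = 11.6375.
|A ∖ B| = |A| − |A∩B| = 16.5 − 11.6375 = 4.86.

4.86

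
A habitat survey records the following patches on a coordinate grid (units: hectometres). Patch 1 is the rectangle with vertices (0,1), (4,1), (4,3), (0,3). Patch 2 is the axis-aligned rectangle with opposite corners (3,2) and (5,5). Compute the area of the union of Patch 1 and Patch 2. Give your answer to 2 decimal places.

By inclusion–exclusion:
Individual areas: |Patch 1| = 8, |Patch 2| = 6.
|Patch 1∩Patch 2|: x∈[3,4], y∈[2,3] → 1·1 = 1.
|Patch 1 ∪ Patch 2| = 14 − 1 = 13.00.

13.00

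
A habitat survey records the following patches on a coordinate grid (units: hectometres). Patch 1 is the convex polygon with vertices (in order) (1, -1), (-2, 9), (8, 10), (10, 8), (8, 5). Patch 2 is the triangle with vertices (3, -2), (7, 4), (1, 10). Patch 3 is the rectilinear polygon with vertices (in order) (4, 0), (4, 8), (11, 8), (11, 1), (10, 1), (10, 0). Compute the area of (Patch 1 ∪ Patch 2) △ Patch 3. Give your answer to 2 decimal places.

85.25

|Patch 1 ∪ Patch 2| = 80.4286.
|(Patch 1 ∪ Patch 2) ∩ Patch 3| = 25.0897.
|(Patch 1 ∪ Patch 2) △ Patch 3| = 80.4286 + 55 − 50.1795 = 85.25.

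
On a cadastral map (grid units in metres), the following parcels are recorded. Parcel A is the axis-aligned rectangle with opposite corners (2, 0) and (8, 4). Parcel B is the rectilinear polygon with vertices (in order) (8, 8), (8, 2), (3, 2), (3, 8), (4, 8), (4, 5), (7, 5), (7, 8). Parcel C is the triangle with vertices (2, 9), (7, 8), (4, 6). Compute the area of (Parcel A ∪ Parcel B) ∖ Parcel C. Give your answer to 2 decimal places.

33.75

|Parcel A ∪ Parcel B| = 35.
|(Parcel A ∪ Parcel B) ∩ Parcel C| = 1.25.
|(Parcel A ∪ Parcel B) ∖ Parcel C| = 35 − 1.25 = 33.75.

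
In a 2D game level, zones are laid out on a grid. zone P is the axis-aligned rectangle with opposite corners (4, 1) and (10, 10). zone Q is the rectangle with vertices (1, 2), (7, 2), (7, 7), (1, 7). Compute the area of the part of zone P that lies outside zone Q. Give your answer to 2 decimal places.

|zone P∩zone Q|: x∈[4,7], y∈[2,7] → 3·5 = 15.
|zone P| = 54.
|zone P ∖ zone Q| = |zone P| − |zone P∩zone Q| = 54 − 15 = 39.00.

39.00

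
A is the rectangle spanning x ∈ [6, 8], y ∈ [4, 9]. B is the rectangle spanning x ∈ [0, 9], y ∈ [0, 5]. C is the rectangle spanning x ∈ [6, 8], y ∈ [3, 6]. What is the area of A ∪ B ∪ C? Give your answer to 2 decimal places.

By inclusion–exclusion:
Individual areas: |A| = 10, |B| = 45, |C| = 6.
|A∩B|: x∈[6,8], y∈[4,5] → 2·1 = 2.
|A∩C|: x∈[6,8], y∈[4,6] → 2·2 = 4.
|B∩C|: x∈[6,8], y∈[3,5] → 2·2 = 4.
|A∩B∩C| = 2.
|A ∪ B ∪ C| = 61 − 10 + 2 = 53.00.

53.00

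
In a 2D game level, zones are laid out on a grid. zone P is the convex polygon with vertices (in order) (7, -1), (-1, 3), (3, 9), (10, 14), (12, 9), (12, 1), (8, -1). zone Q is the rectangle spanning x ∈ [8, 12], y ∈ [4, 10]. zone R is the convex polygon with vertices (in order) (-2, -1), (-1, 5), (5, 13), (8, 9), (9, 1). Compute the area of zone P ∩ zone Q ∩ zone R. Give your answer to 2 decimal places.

The intersection is the polygon with vertices (8,4), (8,9), (8.625,4).
By the shoelace formula its area is 1.56.

1.56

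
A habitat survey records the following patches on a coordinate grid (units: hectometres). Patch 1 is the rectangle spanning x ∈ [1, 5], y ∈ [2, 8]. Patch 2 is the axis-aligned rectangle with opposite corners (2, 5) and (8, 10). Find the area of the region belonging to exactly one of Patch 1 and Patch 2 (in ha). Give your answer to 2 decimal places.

|Patch 1∩Patch 2|: x∈[2,5], y∈[5,8] → 3·3 = 9.
|Patch 1 △ Patch 2| = |Patch 1| + |Patch 2| − 2·|Patch 1∩Patch 2| = 24 + 30 − 18 = 36.00.

36.00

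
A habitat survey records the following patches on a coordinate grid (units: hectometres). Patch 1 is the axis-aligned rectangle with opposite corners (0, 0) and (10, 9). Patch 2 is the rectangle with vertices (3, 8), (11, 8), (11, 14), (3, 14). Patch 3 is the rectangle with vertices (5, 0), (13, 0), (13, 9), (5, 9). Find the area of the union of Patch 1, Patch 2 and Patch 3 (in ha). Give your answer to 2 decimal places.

157.00

By inclusion–exclusion:
Individual areas: |Patch 1| = 90, |Patch 2| = 48, |Patch 3| = 72.
|Patch 1∩Patch 2|: x∈[3,10], y∈[8,9] → 7·1 = 7.
|Patch 1∩Patch 3|: x∈[5,10], y∈[0,9] → 5·9 = 45.
|Patch 2∩Patch 3|: x∈[5,11], y∈[8,9] → 6·1 = 6.
|Patch 1∩Patch 2∩Patch 3| = 5.
|Patch 1 ∪ Patch 2 ∪ Patch 3| = 210 − 58 + 5 = 157.00.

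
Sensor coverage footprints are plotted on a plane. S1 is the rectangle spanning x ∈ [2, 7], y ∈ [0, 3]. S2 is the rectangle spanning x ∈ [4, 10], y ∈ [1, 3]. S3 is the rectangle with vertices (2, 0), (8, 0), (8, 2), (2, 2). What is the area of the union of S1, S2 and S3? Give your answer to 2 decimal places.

By inclusion–exclusion:
Individual areas: |S1| = 15, |S2| = 12, |S3| = 12.
|S1∩S2|: x∈[4,7], y∈[1,3] → 3·2 = 6.
|S1∩S3|: x∈[2,7], y∈[0,2] → 5·2 = 10.
|S2∩S3|: x∈[4,8], y∈[1,2] → 4·1 = 4.
|S1∩S2∩S3| = 3.
|S1 ∪ S2 ∪ S3| = 39 − 20 + 3 = 22.00.

22.00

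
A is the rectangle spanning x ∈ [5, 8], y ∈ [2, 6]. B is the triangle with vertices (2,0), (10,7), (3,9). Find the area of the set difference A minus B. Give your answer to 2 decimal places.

5.81

|A| = 12, |A∩B| = 6.1875.
|A ∖ B| = |A| − |A∩B| = 12 − 6.1875 = 5.81.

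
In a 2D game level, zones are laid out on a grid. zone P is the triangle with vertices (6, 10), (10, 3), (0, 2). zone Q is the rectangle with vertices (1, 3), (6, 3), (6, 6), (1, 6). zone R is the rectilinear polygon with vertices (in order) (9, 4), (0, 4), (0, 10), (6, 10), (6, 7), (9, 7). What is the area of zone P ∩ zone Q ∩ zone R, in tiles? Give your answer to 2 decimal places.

The intersection is the polygon with vertices (6,6), (6,4), (1.5,4), (3,6).
By the shoelace formula its area is 7.50.

7.50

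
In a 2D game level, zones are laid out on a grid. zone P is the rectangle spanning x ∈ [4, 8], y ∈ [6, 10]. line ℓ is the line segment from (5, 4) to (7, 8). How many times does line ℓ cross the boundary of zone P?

1

The segment meets the boundary at (6,6).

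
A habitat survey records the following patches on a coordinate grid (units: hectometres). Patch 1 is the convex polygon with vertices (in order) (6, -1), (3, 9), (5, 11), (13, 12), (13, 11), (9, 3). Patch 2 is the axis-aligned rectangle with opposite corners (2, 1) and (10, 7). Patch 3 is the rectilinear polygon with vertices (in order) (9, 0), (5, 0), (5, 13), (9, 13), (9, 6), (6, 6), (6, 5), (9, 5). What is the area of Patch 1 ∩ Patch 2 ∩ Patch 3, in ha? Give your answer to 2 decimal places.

19.23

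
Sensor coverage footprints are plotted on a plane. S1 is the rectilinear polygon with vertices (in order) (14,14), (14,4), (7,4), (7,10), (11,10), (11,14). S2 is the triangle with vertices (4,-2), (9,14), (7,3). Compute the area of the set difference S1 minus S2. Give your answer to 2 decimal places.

|S1| = 54, |S1∩S2| = 3.4636.
|S1 ∖ S2| = |S1| − |S1∩S2| = 54 − 3.4636 = 50.54.

50.54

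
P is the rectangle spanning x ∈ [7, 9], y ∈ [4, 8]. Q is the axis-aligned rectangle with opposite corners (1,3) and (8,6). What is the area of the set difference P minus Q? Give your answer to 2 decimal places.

|P∩Q|: x∈[7,8], y∈[4,6] → 1·2 = 2.
|P| = 8.
|P ∖ Q| = |P| − |P∩Q| = 8 − 2 = 6.00.

6.00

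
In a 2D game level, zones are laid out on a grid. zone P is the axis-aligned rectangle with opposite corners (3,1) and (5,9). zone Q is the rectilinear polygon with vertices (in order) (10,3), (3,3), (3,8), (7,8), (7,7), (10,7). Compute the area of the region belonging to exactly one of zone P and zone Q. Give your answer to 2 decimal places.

28.00

|zone P| = 16, |zone Q| = 32, |zone P∩zone Q| = 10.
|zone P △ zone Q| = |zone P| + |zone Q| − 2·|zone P∩zone Q| = 16 + 32 − 20 = 28.00.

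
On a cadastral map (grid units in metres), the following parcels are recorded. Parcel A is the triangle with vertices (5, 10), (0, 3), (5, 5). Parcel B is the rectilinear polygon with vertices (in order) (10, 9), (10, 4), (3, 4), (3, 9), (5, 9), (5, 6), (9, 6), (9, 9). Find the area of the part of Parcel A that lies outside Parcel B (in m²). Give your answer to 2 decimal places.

4.86

|Parcel A| = 12.5, |Parcel A∩Parcel B| = 7.6429.
|Parcel A ∖ Parcel B| = |Parcel A| − |Parcel A∩Parcel B| = 12.5 − 7.6429 = 4.86.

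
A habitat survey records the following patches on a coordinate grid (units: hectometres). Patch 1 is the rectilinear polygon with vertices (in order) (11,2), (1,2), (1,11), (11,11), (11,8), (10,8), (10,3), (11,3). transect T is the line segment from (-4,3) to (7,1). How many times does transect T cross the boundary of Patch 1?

The segment meets the boundary at (1.5,2), (1,2.091).

2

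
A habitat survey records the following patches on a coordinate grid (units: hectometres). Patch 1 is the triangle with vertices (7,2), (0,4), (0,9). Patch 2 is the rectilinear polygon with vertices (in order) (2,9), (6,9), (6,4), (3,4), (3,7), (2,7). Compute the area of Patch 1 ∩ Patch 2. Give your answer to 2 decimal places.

2.00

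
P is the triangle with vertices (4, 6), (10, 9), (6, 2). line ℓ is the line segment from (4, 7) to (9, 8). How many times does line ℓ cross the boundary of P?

1

The segment meets the boundary at (7.333,7.667).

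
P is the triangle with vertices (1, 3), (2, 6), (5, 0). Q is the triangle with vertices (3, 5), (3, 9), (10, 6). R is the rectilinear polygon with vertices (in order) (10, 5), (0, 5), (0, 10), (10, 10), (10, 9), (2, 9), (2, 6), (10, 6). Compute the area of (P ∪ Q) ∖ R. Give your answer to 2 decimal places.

17.58

|P ∪ Q| = 21.5.
|(P ∪ Q) ∩ R| = 3.9167.
|(P ∪ Q) ∖ R| = 21.5 − 3.9167 = 17.58.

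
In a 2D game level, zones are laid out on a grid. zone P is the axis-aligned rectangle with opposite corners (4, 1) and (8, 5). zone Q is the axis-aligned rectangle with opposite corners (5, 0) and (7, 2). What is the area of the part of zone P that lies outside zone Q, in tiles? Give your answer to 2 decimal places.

|zone P∩zone Q|: x∈[5,7], y∈[1,2] → 2·1 = 2.
|zone P| = 16.
|zone P ∖ zone Q| = |zone P| − |zone P∩zone Q| = 16 − 2 = 14.00.

14.00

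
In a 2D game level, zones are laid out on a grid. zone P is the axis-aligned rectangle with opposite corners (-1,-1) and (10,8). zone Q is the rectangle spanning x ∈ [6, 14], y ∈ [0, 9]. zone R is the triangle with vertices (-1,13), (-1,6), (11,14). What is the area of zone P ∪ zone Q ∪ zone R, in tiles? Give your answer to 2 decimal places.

178.00

By inclusion–exclusion:
Individual areas: |zone P| = 99, |zone Q| = 72, |zone R| = 42.
|zone P∩zone Q|: x∈[6,10], y∈[0,8] → 4·8 = 32.
|zone P∩zone R| = 3.
|zone Q∩zone R| = 0.
|zone P∩zone Q∩zone R| = 0.
|zone P ∪ zone Q ∪ zone R| = 213 − 35 + 0 = 178.00.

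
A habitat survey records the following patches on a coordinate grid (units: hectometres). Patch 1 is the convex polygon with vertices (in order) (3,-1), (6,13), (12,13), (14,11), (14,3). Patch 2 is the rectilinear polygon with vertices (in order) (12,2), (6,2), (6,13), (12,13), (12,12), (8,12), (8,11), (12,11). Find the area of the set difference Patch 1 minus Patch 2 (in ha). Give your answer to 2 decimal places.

|Patch 1| = 109, |Patch 1∩Patch 2| = 61.8977.
|Patch 1 ∖ Patch 2| = |Patch 1| − |Patch 1∩Patch 2| = 109 − 61.8977 = 47.10.

47.10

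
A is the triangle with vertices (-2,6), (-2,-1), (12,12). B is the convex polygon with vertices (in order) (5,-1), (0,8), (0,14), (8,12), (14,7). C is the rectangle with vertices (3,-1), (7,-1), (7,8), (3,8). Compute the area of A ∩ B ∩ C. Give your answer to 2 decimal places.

10.00

The intersection is the polygon with vertices (3,3.643), (3,8), (7,8), (7,7.357).
By the shoelace formula its area is 10.00.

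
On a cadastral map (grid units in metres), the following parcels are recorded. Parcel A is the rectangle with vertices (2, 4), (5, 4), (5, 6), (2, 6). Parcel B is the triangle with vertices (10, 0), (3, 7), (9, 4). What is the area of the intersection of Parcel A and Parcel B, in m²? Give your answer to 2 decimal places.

The intersection is the polygon with vertices (5,5), (4,6), (5,6).
By the shoelace formula its area is 0.50.

0.50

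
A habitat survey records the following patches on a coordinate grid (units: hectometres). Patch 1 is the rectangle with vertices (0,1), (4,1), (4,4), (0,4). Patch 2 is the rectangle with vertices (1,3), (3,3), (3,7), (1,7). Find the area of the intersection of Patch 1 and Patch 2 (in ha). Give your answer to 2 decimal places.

2.00

|Patch 1∩Patch 2|: x∈[1,3], y∈[3,4] → 2·1 = 2.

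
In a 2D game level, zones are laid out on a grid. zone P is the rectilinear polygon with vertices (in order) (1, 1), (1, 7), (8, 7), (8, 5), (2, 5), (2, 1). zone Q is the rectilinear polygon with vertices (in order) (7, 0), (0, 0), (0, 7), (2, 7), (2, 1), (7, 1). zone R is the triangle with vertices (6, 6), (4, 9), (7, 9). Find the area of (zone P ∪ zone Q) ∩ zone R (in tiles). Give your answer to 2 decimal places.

The region (zone P ∪ zone Q) ∩ zone R is the polygon with vertices (6.333,7), (6,6), (5.333,7).
By the shoelace formula its area is 0.50.

0.50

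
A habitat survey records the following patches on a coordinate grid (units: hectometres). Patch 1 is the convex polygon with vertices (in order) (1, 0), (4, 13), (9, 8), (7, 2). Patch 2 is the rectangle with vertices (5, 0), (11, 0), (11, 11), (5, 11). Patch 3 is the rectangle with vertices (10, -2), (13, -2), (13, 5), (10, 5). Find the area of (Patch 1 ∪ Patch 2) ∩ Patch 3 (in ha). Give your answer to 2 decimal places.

The region (Patch 1 ∪ Patch 2) ∩ Patch 3 is the polygon with vertices (11,0), (10,0), (10,5), (11,5).
By the shoelace formula its area is 5.00.

5.00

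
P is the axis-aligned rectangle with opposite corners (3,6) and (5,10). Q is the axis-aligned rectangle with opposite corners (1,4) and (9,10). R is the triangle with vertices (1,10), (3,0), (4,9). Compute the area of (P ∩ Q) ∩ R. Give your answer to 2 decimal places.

The region (P ∩ Q) ∩ R is the polygon with vertices (3,6), (3,9.333), (4,9), (3.667,6).
By the shoelace formula its area is 2.67.

2.67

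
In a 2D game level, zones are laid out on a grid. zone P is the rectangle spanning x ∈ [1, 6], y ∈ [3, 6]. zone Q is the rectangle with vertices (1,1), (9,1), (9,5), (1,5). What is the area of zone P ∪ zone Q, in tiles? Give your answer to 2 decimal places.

37.00

By inclusion–exclusion:
Individual areas: |zone P| = 15, |zone Q| = 32.
|zone P∩zone Q|: x∈[1,6], y∈[3,5] → 5·2 = 10.
|zone P ∪ zone Q| = 47 − 10 = 37.00.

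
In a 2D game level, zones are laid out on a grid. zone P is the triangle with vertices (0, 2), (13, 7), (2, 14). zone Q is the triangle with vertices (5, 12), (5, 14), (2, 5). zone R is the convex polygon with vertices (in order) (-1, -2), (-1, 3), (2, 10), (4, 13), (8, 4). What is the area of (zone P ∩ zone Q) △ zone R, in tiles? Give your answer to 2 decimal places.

65.67

|zone P ∩ zone Q| = 2.4989.
|(zone P ∩ zone Q) ∩ zone R| = 2.1645.
|(zone P ∩ zone Q) △ zone R| = 2.4989 + 67.5 − 4.329 = 65.67.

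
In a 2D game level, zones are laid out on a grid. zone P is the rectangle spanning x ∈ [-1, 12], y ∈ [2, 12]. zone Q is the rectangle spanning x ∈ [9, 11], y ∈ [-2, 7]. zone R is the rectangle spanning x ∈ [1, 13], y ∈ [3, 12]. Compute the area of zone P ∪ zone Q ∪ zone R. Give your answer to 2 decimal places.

147.00

By inclusion–exclusion:
Individual areas: |zone P| = 130, |zone Q| = 18, |zone R| = 108.
|zone P∩zone Q|: x∈[9,11], y∈[2,7] → 2·5 = 10.
|zone P∩zone R|: x∈[1,12], y∈[3,12] → 11·9 = 99.
|zone Q∩zone R|: x∈[9,11], y∈[3,7] → 2·4 = 8.
|zone P∩zone Q∩zone R| = 8.
|zone P ∪ zone Q ∪ zone R| = 256 − 117 + 8 = 147.00.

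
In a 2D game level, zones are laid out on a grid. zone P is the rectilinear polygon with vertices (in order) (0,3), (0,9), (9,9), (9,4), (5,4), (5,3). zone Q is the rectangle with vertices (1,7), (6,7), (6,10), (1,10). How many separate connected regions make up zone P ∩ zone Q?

1

zone P ∩ zone Q is a single connected region.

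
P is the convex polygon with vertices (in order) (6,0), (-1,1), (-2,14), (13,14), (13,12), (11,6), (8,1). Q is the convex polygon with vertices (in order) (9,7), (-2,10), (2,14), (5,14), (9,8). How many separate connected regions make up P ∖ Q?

P ∖ Q splits into 2 disjoint pieces (area 121.6286, area 7.4286).

2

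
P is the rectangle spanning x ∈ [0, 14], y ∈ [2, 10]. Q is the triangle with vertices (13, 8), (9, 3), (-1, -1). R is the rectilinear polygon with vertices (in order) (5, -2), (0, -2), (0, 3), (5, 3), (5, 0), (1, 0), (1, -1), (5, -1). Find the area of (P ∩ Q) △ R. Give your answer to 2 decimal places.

|P ∩ Q| = 12.75.
|(P ∩ Q) ∩ R| = 0.5714.
|(P ∩ Q) △ R| = 12.75 + 21 − 1.1429 = 32.61.

32.61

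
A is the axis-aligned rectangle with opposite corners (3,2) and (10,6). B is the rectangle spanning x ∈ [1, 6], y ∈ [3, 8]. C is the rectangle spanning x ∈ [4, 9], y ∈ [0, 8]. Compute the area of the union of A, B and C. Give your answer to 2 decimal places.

60.00

By inclusion–exclusion:
Individual areas: |A| = 28, |B| = 25, |C| = 40.
|A∩B|: x∈[3,6], y∈[3,6] → 3·3 = 9.
|A∩C|: x∈[4,9], y∈[2,6] → 5·4 = 20.
|B∩C|: x∈[4,6], y∈[3,8] → 2·5 = 10.
|A∩B∩C| = 6.
|A ∪ B ∪ C| = 93 − 39 + 6 = 60.00.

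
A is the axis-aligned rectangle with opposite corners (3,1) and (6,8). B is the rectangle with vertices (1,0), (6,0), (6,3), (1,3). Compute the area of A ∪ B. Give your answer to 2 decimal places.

By inclusion–exclusion:
Individual areas: |A| = 21, |B| = 15.
|A∩B|: x∈[3,6], y∈[1,3] → 3·2 = 6.
|A ∪ B| = 36 − 6 = 30.00.

30.00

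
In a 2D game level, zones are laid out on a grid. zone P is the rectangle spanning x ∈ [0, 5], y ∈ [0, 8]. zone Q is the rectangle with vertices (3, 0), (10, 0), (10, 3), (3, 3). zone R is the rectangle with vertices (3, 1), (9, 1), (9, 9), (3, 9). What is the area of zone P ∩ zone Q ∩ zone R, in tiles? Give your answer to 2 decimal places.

4.00

The intersection is the polygon with vertices (3,3), (5,3), (5,1), (3,1).
By the shoelace formula its area is 4.00.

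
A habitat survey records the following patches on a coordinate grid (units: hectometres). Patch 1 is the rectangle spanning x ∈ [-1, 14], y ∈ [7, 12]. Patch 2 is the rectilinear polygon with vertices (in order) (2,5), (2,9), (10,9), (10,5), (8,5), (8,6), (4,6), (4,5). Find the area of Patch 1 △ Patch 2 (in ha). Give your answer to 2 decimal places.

|Patch 1| = 75, |Patch 2| = 28, |Patch 1∩Patch 2| = 16.
|Patch 1 △ Patch 2| = |Patch 1| + |Patch 2| − 2·|Patch 1∩Patch 2| = 75 + 28 − 32 = 71.00.

71.00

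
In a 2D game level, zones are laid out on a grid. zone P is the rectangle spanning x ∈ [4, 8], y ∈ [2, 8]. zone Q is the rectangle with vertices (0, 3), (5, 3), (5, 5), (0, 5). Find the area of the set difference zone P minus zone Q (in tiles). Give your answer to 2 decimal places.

22.00

|zone P∩zone Q|: x∈[4,5], y∈[3,5] → 1·2 = 2.
|zone P| = 24.
|zone P ∖ zone Q| = |zone P| − |zone P∩zone Q| = 24 − 2 = 22.00.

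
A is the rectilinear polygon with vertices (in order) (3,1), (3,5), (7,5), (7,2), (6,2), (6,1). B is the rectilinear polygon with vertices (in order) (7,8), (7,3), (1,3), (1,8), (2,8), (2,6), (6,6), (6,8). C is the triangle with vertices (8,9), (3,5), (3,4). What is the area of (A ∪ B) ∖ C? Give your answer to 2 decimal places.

27.35

|A ∪ B| = 29.
|(A ∪ B) ∩ C| = 1.65.
|(A ∪ B) ∖ C| = 29 − 1.65 = 27.35.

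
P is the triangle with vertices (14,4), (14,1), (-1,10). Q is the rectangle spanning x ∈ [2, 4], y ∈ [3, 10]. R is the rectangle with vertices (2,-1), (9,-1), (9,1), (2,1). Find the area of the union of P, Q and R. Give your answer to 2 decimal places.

48.90

By inclusion–exclusion:
Individual areas: |P| = 22.5, |Q| = 14, |R| = 14.
|P∩Q| = 1.6.
|P∩R| = 0.
|Q∩R| = 0 (no overlap).
|P∩Q∩R| = 0.
|P ∪ Q ∪ R| = 50.5 − 1.6 + 0 = 48.90.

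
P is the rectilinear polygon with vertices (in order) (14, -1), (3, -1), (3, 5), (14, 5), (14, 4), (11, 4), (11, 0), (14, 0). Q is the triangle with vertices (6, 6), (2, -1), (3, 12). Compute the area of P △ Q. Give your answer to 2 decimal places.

|P| = 54, |Q| = 22.5, |P∩Q| = 5.1607.
|P △ Q| = |P| + |Q| − 2·|P∩Q| = 54 + 22.5 − 10.3214 = 66.18.

66.18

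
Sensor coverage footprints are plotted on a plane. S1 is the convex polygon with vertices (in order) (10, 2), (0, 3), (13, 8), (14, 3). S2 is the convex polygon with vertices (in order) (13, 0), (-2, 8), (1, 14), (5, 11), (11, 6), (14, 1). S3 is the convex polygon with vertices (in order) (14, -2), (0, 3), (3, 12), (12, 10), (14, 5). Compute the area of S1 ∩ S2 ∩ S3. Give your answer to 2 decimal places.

The intersection is the polygon with vertices (4.285,4.648), (9.989,6.842), (11,6), (12.957,2.739), (10,2), (9.077,2.092).
By the shoelace formula its area is 22.77.

22.77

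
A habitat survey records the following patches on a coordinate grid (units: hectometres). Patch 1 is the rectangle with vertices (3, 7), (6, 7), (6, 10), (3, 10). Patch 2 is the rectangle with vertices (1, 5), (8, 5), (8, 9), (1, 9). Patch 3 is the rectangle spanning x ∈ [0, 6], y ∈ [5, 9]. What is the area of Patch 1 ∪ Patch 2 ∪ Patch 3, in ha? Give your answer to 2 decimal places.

By inclusion–exclusion:
Individual areas: |Patch 1| = 9, |Patch 2| = 28, |Patch 3| = 24.
|Patch 1∩Patch 2|: x∈[3,6], y∈[7,9] → 3·2 = 6.
|Patch 1∩Patch 3|: x∈[3,6], y∈[7,9] → 3·2 = 6.
|Patch 2∩Patch 3|: x∈[1,6], y∈[5,9] → 5·4 = 20.
|Patch 1∩Patch 2∩Patch 3| = 6.
|Patch 1 ∪ Patch 2 ∪ Patch 3| = 61 − 32 + 6 = 35.00.

35.00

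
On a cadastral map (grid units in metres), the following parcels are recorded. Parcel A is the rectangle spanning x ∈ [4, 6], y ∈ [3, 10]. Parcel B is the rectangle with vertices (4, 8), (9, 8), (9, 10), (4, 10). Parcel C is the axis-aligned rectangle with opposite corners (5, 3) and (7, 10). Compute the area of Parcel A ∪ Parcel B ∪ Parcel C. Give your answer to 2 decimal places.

25.00

By inclusion–exclusion:
Individual areas: |Parcel A| = 14, |Parcel B| = 10, |Parcel C| = 14.
|Parcel A∩Parcel B|: x∈[4,6], y∈[8,10] → 2·2 = 4.
|Parcel A∩Parcel C|: x∈[5,6], y∈[3,10] → 1·7 = 7.
|Parcel B∩Parcel C|: x∈[5,7], y∈[8,10] → 2·2 = 4.
|Parcel A∩Parcel B∩Parcel C| = 2.
|Parcel A ∪ Parcel B ∪ Parcel C| = 38 − 15 + 2 = 25.00.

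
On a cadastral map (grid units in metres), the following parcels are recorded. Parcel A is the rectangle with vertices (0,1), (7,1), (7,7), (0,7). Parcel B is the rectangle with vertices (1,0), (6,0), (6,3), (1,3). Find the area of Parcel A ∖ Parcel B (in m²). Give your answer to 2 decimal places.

|Parcel A∩Parcel B|: x∈[1,6], y∈[1,3] → 5·2 = 10.
|Parcel A| = 42.
|Parcel A ∖ Parcel B| = |Parcel A| − |Parcel A∩Parcel B| = 42 − 10 = 32.00.

32.00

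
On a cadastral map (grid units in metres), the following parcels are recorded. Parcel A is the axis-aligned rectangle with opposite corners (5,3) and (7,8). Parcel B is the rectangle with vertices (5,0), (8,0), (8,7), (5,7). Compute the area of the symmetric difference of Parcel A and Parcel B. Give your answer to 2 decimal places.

|Parcel A∩Parcel B|: x∈[5,7], y∈[3,7] → 2·4 = 8.
|Parcel A △ Parcel B| = |Parcel A| + |Parcel B| − 2·|Parcel A∩Parcel B| = 10 + 21 − 16 = 15.00.

15.00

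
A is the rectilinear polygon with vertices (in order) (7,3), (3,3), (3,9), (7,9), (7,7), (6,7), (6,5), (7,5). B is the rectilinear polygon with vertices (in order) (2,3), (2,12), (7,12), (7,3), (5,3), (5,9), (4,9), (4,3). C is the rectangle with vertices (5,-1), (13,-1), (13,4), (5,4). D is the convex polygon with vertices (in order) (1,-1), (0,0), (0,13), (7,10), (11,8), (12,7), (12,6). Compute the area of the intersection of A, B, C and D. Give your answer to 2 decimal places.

The intersection is the polygon with vertices (5,3), (5,4), (7,4), (7,3).
By the shoelace formula its area is 2.00.

2.00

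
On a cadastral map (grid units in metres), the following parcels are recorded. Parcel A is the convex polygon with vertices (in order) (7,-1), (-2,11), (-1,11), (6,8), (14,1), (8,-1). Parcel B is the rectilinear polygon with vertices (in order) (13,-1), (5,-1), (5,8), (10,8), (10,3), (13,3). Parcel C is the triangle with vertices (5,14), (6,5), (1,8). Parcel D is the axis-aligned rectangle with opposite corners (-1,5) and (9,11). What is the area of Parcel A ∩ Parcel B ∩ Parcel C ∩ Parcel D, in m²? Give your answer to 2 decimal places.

The intersection is the polygon with vertices (5.667,8), (6,5), (5,5.6), (5,8).
By the shoelace formula its area is 2.20.

2.20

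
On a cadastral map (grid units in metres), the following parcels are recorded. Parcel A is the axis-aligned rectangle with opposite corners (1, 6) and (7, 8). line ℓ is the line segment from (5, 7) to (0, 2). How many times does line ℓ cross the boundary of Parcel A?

1

The segment meets the boundary at (4,6).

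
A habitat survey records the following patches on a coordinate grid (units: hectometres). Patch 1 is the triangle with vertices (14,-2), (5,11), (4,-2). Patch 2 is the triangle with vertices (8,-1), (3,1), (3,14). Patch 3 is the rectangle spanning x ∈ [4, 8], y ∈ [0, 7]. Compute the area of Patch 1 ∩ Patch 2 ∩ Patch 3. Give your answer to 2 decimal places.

The intersection is the polygon with vertices (7.667,0), (5.5,0), (4.194,0.522), (4.692,7), (5.333,7).
By the shoelace formula its area is 14.19.

14.19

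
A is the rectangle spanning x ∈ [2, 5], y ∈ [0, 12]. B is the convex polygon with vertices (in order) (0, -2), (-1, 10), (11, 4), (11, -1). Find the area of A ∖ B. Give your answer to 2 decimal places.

12.75

|A| = 36, |A∩B| = 23.25.
|A ∖ B| = |A| − |A∩B| = 36 − 23.25 = 12.75.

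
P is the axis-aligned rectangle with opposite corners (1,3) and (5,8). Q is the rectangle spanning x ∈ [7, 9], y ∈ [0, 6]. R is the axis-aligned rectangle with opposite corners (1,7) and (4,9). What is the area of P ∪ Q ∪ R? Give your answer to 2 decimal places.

35.00

By inclusion–exclusion:
Individual areas: |P| = 20, |Q| = 12, |R| = 6.
|P∩Q| = 0 (no overlap).
|P∩R|: x∈[1,4], y∈[7,8] → 3·1 = 3.
|Q∩R| = 0 (no overlap).
|P∩Q∩R| = 0.
|P ∪ Q ∪ R| = 38 − 3 + 0 = 35.00.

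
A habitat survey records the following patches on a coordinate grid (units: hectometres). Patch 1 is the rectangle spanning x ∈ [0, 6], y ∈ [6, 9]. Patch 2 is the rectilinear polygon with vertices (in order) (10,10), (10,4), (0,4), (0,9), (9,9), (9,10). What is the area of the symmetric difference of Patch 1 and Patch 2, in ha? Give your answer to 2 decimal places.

33.00

|Patch 1| = 18, |Patch 2| = 51, |Patch 1∩Patch 2| = 18.
|Patch 1 △ Patch 2| = |Patch 1| + |Patch 2| − 2·|Patch 1∩Patch 2| = 18 + 51 − 36 = 33.00.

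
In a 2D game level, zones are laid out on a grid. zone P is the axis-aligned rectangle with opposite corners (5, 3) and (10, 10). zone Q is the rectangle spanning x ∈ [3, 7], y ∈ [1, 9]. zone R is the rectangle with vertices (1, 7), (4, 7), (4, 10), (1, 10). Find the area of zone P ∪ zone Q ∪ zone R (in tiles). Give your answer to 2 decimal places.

By inclusion–exclusion:
Individual areas: |zone P| = 35, |zone Q| = 32, |zone R| = 9.
|zone P∩zone Q|: x∈[5,7], y∈[3,9] → 2·6 = 12.
|zone P∩zone R| = 0 (no overlap).
|zone Q∩zone R|: x∈[3,4], y∈[7,9] → 1·2 = 2.
|zone P∩zone Q∩zone R| = 0.
|zone P ∪ zone Q ∪ zone R| = 76 − 14 + 0 = 62.00.

62.00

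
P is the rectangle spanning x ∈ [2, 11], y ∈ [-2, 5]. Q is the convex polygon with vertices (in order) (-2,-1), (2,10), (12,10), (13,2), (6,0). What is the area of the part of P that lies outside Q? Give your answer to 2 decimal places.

20.57

|P| = 63, |P∩Q| = 42.4286.
|P ∖ Q| = |P| − |P∩Q| = 63 − 42.4286 = 20.57.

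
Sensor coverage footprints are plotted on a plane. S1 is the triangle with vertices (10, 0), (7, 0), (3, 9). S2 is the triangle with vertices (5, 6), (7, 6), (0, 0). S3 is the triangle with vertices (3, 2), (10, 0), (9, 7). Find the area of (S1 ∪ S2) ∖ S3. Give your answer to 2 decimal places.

|S1 ∪ S2| = 18.1813.
|(S1 ∪ S2) ∩ S3| = 8.4114.
|(S1 ∪ S2) ∖ S3| = 18.1813 − 8.4114 = 9.77.

9.77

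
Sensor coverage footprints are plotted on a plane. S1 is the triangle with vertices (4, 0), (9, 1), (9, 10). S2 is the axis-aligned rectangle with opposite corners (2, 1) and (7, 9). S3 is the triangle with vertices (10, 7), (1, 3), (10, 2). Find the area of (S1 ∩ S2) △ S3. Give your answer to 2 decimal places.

22.45

|S1 ∩ S2| = 6.25.
|(S1 ∩ S2) ∩ S3| = 3.1485.
|(S1 ∩ S2) △ S3| = 6.25 + 22.5 − 6.297 = 22.45.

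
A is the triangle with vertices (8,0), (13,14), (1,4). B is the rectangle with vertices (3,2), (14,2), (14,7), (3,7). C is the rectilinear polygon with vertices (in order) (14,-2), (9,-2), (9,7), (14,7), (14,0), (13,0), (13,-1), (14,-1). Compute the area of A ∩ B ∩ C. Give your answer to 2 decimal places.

The intersection is the polygon with vertices (10.5,7), (9,2.8), (9,7).
By the shoelace formula its area is 3.15.

3.15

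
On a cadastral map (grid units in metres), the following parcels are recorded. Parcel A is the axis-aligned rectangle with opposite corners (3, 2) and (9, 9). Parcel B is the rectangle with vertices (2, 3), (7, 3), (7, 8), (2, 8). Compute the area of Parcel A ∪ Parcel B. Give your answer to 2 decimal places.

47.00

By inclusion–exclusion:
Individual areas: |Parcel A| = 42, |Parcel B| = 25.
|Parcel A∩Parcel B|: x∈[3,7], y∈[3,8] → 4·5 = 20.
|Parcel A ∪ Parcel B| = 67 − 20 = 47.00.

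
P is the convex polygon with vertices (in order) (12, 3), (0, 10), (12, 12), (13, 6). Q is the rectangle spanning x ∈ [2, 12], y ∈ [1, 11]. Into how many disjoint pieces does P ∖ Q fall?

2

P ∖ Q splits into 2 disjoint pieces (area 1.5, area 7.5).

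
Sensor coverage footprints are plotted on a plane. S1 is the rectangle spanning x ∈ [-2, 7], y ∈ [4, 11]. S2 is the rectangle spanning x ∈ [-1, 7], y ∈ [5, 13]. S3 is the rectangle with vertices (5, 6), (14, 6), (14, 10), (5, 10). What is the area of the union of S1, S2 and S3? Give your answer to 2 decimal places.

107.00

By inclusion–exclusion:
Individual areas: |S1| = 63, |S2| = 64, |S3| = 36.
|S1∩S2|: x∈[-1,7], y∈[5,11] → 8·6 = 48.
|S1∩S3|: x∈[5,7], y∈[6,10] → 2·4 = 8.
|S2∩S3|: x∈[5,7], y∈[6,10] → 2·4 = 8.
|S1∩S2∩S3| = 8.
|S1 ∪ S2 ∪ S3| = 163 − 64 + 8 = 107.00.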